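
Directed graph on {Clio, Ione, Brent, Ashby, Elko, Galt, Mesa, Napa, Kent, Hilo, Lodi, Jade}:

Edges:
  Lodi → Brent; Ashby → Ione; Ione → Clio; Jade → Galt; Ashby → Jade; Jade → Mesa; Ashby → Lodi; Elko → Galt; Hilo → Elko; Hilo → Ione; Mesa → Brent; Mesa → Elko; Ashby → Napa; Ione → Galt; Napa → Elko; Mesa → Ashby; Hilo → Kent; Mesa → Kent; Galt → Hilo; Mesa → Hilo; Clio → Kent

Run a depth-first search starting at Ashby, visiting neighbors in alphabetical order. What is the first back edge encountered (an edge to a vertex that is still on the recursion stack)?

Elko→Galt

DFS from Ashby (visiting neighbors in alphabetical order); mark gray on enter, black on exit:
Ashby gray
  Ione gray
    Clio gray
      Kent gray
      Kent black
    Clio black
    Galt gray
      Hilo gray
        Elko gray
          Elko→Galt: Galt is gray → back edge
First back edge: Elko → Galt.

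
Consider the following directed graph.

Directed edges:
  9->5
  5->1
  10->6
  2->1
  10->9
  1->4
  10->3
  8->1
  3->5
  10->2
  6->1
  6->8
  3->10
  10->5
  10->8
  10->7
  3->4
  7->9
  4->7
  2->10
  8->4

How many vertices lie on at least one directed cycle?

A vertex is on a directed cycle iff it belongs to a strongly connected component of size ≥ 2 (or has a self-loop).
The vertices on cycles are {1, 2, 3, 4, 5, 7, 9, 10} — 8 in total.

8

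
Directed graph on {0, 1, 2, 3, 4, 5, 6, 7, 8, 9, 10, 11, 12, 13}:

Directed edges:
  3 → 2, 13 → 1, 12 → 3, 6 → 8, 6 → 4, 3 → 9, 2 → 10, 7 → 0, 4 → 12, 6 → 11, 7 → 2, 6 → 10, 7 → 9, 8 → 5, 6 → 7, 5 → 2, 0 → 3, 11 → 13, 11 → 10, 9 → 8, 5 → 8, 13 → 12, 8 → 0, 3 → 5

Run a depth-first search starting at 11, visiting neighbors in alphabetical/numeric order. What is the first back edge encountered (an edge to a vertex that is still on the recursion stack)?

DFS from 11 (visiting neighbors in alphabetical/numeric order); mark gray on enter, black on exit:
11 gray
  10 gray
  10 black
  13 gray
    1 gray
    1 black
    12 gray
      3 gray
        2 gray
          2→10: 10 black — skip
        2 black
        5 gray
          5→2: 2 black — skip
          8 gray
            0 gray
              0→3: 3 is gray → back edge
First back edge: 0 → 3.

0→3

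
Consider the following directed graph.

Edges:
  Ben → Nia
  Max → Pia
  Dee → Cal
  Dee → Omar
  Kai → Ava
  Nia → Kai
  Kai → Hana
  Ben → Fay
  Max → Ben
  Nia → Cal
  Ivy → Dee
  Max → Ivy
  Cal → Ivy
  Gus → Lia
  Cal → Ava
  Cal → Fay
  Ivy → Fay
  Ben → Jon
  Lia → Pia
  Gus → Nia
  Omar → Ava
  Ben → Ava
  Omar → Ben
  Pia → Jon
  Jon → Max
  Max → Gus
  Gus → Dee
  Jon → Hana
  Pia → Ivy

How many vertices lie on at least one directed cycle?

A vertex is on a directed cycle iff it belongs to a strongly connected component of size ≥ 2 (or has a self-loop).
The vertices on cycles are {Ben, Cal, Dee, Gus, Ivy, Jon, Lia, Max, Nia, Pia, Omar} — 11 in total.

11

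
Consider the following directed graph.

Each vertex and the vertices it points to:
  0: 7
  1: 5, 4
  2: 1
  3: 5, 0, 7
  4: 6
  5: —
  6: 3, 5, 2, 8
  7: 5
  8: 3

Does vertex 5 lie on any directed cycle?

No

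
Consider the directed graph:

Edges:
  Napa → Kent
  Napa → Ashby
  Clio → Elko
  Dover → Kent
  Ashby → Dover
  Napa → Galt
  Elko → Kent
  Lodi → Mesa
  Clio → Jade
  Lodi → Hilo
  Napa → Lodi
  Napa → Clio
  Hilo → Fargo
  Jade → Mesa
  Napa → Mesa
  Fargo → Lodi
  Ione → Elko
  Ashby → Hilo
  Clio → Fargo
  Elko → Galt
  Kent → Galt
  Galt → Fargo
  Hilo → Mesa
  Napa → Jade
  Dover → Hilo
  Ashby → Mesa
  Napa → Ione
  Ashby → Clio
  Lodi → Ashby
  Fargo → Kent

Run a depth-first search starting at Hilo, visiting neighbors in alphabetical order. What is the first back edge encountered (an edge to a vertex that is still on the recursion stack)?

DFS from Hilo (visiting neighbors in alphabetical order); mark gray on enter, black on exit:
Hilo gray
  Fargo gray
    Kent gray
      Galt gray
        Galt→Fargo: Fargo is gray → back edge
First back edge: Galt → Fargo.

Galt→Fargo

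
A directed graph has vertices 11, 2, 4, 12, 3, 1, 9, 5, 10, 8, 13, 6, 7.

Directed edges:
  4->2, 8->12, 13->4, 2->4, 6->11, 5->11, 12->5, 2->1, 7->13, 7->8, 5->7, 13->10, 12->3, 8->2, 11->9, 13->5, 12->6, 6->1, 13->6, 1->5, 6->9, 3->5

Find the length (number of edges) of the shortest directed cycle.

For each vertex v, BFS finds the shortest path from v back to v.
The shortest such closed walk is 2 → 4 → 2, length 2.

2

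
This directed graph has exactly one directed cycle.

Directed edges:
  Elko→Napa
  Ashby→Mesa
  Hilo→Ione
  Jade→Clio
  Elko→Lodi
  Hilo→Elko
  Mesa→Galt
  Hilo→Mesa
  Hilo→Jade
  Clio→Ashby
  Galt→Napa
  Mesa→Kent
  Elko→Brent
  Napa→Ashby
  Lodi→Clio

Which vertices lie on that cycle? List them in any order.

DFS with gray/black marking from Mesa:
Mesa gray
  Kent gray
  Kent black
  Galt gray
    Napa gray
      Ashby gray
        Ashby→Mesa: Mesa is gray → back edge
Back edge closes the cycle Mesa → Galt → Napa → Ashby → Mesa; its vertices are {Galt, Mesa, Napa, Ashby}.

Galt, Mesa, Napa, Ashby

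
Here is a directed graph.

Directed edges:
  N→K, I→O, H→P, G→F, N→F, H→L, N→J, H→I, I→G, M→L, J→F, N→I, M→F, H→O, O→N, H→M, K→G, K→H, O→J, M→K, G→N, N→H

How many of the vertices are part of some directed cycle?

7

A vertex is on a directed cycle iff it belongs to a strongly connected component of size ≥ 2 (or has a self-loop).
The vertices on cycles are {G, H, I, K, M, N, O} — 7 in total.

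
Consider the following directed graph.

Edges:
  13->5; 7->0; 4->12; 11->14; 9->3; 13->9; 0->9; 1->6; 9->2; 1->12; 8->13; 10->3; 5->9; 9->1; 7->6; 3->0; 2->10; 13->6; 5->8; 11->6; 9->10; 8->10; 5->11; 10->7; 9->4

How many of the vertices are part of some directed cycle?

A vertex is on a directed cycle iff it belongs to a strongly connected component of size ≥ 2 (or has a self-loop).
The vertices on cycles are {0, 2, 3, 5, 7, 8, 9, 10, 13} — 9 in total.

9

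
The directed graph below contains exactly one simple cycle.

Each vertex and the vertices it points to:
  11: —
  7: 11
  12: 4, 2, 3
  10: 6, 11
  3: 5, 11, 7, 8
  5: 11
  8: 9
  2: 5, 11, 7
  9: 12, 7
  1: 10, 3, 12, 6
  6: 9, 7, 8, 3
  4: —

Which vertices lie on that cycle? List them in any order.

DFS with gray/black marking from 12:
12 gray
  4 gray
  4 black
  2 gray
    5 gray
      11 gray
      11 black
    5 black
    2→11: 11 black — skip
    7 gray
      7→11: 11 black — skip
    7 black
  2 black
  3 gray
    3→5: 5 black — skip
    3→11: 11 black — skip
    3→7: 7 black — skip
    8 gray
      9 gray
        9→12: 12 is gray → back edge
Back edge closes the cycle 12 → 3 → 8 → 9 → 12; its vertices are {3, 8, 9, 12}.

3, 8, 9, 12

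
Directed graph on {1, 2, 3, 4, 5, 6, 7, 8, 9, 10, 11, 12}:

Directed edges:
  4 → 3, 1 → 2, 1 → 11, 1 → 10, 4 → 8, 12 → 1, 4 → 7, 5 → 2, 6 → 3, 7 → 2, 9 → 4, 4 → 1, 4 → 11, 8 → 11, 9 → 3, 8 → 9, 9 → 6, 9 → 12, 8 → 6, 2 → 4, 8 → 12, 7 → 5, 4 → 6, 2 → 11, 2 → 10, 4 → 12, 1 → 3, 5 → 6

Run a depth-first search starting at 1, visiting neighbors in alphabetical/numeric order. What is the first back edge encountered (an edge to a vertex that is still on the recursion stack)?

4→1

DFS from 1 (visiting neighbors in alphabetical/numeric order); mark gray on enter, black on exit:
1 gray
  2 gray
    4 gray
      4→1: 1 is gray → back edge
First back edge: 4 → 1.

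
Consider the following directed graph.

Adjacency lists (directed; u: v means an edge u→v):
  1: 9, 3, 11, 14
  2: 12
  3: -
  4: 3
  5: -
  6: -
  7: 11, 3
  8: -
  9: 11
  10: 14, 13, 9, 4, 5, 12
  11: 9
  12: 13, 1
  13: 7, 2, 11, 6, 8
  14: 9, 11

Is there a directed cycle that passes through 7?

No

7 lies on a cycle iff there is a path from 7 back to itself.
Exploring from 7, it never reaches itself; equivalently, its strongly connected component is a singleton.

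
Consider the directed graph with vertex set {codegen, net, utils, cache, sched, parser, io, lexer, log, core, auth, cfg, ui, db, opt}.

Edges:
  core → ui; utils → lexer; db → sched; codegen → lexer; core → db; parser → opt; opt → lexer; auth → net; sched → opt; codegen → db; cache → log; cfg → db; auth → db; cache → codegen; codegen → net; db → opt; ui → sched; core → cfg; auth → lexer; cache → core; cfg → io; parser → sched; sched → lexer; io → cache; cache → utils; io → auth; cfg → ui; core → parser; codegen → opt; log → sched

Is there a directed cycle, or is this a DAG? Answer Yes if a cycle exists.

DFS with white/gray/black marking, starting from db:
db gray
  sched gray
    opt gray
      lexer gray
      lexer black
    opt black
    sched→lexer: lexer black — skip
  sched black
  db→opt: opt black — skip
db black
codegen gray
  codegen→db: db black — skip
  codegen→opt: opt black — skip
  codegen→lexer: lexer black — skip
  net gray
  net black
codegen black
utils gray
  utils→lexer: lexer black — skip
utils black
cache gray
  log gray
    log→sched: sched black — skip
  log black
  cache→utils: utils black — skip
  core gray
    ui gray
      ui→sched: sched black — skip
    ui black
    core→db: db black — skip
    parser gray
      parser→sched: sched black — skip
      parser→opt: opt black — skip
    parser black
    cfg gray
      io gray
        auth gray
          auth→net: net black — skip
          auth→lexer: lexer black — skip
          auth→db: db black — skip
        auth black
        io→cache: cache is gray → back edge
Back edge found, so a cycle exists: cache → core → cfg → io → cache.

Yes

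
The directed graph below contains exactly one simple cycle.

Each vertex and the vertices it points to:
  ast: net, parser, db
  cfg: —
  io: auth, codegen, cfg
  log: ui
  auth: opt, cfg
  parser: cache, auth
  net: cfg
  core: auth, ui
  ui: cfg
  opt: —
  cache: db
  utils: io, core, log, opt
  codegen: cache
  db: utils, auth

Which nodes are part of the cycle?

db, io, cache, utils, codegen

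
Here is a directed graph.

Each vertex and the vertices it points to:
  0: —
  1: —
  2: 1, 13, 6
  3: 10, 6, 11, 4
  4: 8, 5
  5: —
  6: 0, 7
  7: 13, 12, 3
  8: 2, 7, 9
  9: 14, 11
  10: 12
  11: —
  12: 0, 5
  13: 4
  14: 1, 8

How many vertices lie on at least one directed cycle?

A vertex is on a directed cycle iff it belongs to a strongly connected component of size ≥ 2 (or has a self-loop).
The vertices on cycles are {2, 3, 4, 6, 7, 8, 9, 13, 14} — 9 in total.

9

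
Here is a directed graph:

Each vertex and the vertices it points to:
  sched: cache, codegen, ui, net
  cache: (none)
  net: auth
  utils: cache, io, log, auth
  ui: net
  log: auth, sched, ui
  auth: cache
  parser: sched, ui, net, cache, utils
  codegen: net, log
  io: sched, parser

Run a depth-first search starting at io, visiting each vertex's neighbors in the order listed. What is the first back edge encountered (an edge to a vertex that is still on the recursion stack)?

log->sched

DFS from io (visiting each vertex's neighbors in the order listed); mark gray on enter, black on exit:
io gray
  sched gray
    cache gray
    cache black
    codegen gray
      net gray
        auth gray
          auth→cache: cache black — skip
        auth black
      net black
      log gray
        log→auth: auth black — skip
        log→sched: sched is gray → back edge
First back edge: log → sched.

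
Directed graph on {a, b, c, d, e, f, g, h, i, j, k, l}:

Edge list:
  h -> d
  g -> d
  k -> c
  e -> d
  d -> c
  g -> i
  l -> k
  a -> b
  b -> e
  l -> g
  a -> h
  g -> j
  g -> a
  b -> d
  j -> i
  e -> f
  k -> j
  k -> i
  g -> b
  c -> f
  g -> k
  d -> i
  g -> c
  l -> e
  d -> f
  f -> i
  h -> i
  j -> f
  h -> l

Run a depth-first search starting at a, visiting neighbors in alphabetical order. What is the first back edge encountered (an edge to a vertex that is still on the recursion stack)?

g->a

DFS from a (visiting neighbors in alphabetical order); mark gray on enter, black on exit:
a gray
  b gray
    d gray
      c gray
        f gray
          i gray
          i black
        f black
      c black
      d→f: f black — skip
      d→i: i black — skip
    d black
    e gray
      e→d: d black — skip
      e→f: f black — skip
    e black
  b black
  h gray
    h→d: d black — skip
    h→i: i black — skip
    l gray
      l→e: e black — skip
      g gray
        g→a: a is gray → back edge
First back edge: g → a.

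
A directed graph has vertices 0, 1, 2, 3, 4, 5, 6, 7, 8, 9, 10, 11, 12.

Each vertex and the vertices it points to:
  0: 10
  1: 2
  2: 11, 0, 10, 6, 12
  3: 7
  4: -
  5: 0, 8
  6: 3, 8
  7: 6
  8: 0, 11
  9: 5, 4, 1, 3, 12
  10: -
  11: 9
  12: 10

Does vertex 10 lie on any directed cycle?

No

10 lies on a cycle iff there is a path from 10 back to itself.
Exploring from 10, it never reaches itself; equivalently, its strongly connected component is a singleton.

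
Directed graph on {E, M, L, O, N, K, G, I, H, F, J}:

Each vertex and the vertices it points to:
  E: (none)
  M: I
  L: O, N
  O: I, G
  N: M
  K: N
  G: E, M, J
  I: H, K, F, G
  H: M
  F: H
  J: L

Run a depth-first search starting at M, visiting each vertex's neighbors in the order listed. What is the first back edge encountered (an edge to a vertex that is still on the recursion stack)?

DFS from M (visiting each vertex's neighbors in the order listed); mark gray on enter, black on exit:
M gray
  I gray
    H gray
      H→M: M is gray → back edge
First back edge: H → M.

H→M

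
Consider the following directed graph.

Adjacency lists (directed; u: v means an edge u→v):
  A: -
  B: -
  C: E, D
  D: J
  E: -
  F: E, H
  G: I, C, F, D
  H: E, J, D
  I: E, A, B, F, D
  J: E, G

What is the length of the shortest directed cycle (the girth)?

For each vertex v, BFS finds the shortest path from v back to v.
The shortest such closed walk is G → D → J → G, length 3.

3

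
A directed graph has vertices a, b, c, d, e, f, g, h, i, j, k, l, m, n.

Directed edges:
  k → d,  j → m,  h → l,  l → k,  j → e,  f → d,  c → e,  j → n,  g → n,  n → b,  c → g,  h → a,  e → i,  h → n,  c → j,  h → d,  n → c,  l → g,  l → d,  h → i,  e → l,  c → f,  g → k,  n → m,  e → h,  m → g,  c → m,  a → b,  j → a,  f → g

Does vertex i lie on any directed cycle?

i lies on a cycle iff there is a path from i back to itself.
Exploring from i, it never reaches itself; equivalently, its strongly connected component is a singleton.

No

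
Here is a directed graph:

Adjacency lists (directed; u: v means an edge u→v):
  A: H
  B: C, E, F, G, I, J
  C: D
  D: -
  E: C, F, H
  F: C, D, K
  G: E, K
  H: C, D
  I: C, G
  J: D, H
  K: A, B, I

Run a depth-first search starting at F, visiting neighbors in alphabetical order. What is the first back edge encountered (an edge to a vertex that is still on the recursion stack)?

E→F

DFS from F (visiting neighbors in alphabetical order); mark gray on enter, black on exit:
F gray
  C gray
    D gray
    D black
  C black
  F→D: D black — skip
  K gray
    A gray
      H gray
        H→C: C black — skip
        H→D: D black — skip
      H black
    A black
    B gray
      B→C: C black — skip
      E gray
        E→C: C black — skip
        E→F: F is gray → back edge
First back edge: E → F.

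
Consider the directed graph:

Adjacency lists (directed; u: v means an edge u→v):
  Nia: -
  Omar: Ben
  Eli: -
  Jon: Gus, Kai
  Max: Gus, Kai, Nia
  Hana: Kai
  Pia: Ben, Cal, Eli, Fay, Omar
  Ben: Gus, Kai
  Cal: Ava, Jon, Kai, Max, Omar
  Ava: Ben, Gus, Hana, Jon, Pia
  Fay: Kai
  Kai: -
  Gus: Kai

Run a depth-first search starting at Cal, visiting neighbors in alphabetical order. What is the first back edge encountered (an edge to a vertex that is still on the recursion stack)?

DFS from Cal (visiting neighbors in alphabetical order); mark gray on enter, black on exit:
Cal gray
  Ava gray
    Ben gray
      Gus gray
        Kai gray
        Kai black
      Gus black
      Ben→Kai: Kai black — skip
    Ben black
    Ava→Gus: Gus black — skip
    Hana gray
      Hana→Kai: Kai black — skip
    Hana black
    Jon gray
      Jon→Gus: Gus black — skip
      Jon→Kai: Kai black — skip
    Jon black
    Pia gray
      Pia→Ben: Ben black — skip
      Pia→Cal: Cal is gray → back edge
First back edge: Pia → Cal.

Pia->Cal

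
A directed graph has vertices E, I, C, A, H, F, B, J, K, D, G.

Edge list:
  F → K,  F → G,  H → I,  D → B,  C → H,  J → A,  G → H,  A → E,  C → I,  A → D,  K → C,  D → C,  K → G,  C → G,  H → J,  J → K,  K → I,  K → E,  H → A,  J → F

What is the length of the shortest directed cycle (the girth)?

4

For each vertex v, BFS finds the shortest path from v back to v.
The shortest such closed walk is J → K → G → H → J, length 4.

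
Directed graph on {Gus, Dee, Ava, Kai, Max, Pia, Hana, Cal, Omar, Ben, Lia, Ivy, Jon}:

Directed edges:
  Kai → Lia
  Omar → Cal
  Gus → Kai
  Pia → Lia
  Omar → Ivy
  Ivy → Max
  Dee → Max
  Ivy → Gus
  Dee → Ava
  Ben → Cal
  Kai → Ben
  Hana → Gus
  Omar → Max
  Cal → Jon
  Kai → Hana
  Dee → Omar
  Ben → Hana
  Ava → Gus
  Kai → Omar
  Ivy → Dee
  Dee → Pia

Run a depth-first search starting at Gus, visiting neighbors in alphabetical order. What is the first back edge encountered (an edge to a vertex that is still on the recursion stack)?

Hana->Gus

DFS from Gus (visiting neighbors in alphabetical order); mark gray on enter, black on exit:
Gus gray
  Kai gray
    Ben gray
      Cal gray
        Jon gray
        Jon black
      Cal black
      Hana gray
        Hana→Gus: Gus is gray → back edge
First back edge: Hana → Gus.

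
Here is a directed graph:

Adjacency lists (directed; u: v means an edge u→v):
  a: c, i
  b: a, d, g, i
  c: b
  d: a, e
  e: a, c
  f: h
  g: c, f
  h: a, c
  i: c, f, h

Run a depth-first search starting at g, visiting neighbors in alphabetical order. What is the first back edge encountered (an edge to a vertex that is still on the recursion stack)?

a->c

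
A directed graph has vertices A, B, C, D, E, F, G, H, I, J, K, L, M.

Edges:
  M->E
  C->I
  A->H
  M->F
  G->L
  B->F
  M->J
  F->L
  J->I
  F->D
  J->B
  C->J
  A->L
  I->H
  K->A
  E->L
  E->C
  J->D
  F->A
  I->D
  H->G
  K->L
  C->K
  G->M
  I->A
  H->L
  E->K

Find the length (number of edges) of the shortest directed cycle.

For each vertex v, BFS finds the shortest path from v back to v.
The shortest such closed walk is G → M → J → I → H → G, length 5.

5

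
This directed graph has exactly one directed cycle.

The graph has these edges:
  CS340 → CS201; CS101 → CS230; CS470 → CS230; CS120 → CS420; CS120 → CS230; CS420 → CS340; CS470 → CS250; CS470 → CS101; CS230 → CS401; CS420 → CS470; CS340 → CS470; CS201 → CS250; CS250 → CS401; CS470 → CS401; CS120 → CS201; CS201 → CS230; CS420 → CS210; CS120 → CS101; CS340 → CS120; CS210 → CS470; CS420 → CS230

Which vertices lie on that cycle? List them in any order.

CS120, CS340, CS420

DFS with gray/black marking from CS420:
CS420 gray
  CS470 gray
    CS230 gray
      CS401 gray
      CS401 black
    CS230 black
    CS470→CS401: CS401 black — skip
    CS101 gray
      CS101→CS230: CS230 black — skip
    CS101 black
    CS250 gray
      CS250→CS401: CS401 black — skip
    CS250 black
  CS470 black
  CS210 gray
    CS210→CS470: CS470 black — skip
  CS210 black
  CS340 gray
    CS201 gray
      CS201→CS250: CS250 black — skip
      CS201→CS230: CS230 black — skip
    CS201 black
    CS120 gray
      CS120→CS101: CS101 black — skip
      CS120→CS420: CS420 is gray → back edge
Back edge closes the cycle CS420 → CS340 → CS120 → CS420; its vertices are {CS120, CS340, CS420}.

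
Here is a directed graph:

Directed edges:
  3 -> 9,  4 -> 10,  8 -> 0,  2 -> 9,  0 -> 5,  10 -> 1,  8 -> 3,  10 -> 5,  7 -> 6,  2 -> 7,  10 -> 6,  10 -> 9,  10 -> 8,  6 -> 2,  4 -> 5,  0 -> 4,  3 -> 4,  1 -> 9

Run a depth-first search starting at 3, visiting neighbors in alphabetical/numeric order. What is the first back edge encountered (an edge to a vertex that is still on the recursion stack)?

7->6

DFS from 3 (visiting neighbors in alphabetical/numeric order); mark gray on enter, black on exit:
3 gray
  4 gray
    5 gray
    5 black
    10 gray
      1 gray
        9 gray
        9 black
      1 black
      10→5: 5 black — skip
      6 gray
        2 gray
          7 gray
            7→6: 6 is gray → back edge
First back edge: 7 → 6.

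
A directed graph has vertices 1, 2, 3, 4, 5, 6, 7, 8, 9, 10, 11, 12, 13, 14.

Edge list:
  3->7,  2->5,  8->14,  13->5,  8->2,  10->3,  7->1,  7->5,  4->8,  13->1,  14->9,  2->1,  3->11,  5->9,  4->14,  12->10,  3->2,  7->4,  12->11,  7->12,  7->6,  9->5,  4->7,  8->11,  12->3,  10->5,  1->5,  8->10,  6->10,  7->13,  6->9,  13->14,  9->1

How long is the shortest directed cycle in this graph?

For each vertex v, BFS finds the shortest path from v back to v.
The shortest such closed walk is 4 → 7 → 4, length 2.

2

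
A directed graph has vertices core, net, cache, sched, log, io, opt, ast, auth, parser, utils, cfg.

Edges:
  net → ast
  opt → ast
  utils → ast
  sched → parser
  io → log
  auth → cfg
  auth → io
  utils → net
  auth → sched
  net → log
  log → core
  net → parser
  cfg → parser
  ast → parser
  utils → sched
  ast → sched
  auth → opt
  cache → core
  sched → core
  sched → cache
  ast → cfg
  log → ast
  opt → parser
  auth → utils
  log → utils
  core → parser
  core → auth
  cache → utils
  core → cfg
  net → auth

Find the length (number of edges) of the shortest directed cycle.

3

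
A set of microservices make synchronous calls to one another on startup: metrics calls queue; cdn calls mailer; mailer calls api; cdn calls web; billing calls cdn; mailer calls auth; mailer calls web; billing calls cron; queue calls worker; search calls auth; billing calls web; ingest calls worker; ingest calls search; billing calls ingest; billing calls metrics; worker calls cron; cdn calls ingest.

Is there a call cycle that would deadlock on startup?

No

DFS with white/gray/black marking, starting from metrics:
metrics gray
  queue gray
    worker gray
      cron gray
      cron black
    worker black
  queue black
metrics black
search gray
  auth gray
  auth black
search black
web gray
web black
api gray
api black
mailer gray
  mailer→api: api black — skip
  mailer→auth: auth black — skip
  mailer→web: web black — skip
mailer black
ingest gray
  ingest→search: search black — skip
  ingest→worker: worker black — skip
ingest black
cdn gray
  cdn→web: web black — skip
  cdn→mailer: mailer black — skip
  cdn→ingest: ingest black — skip
cdn black
billing gray
  billing→cron: cron black — skip
  billing→cdn: cdn black — skip
  billing→ingest: ingest black — skip
  billing→web: web black — skip
  billing→metrics: metrics black — skip
billing black
Every edge goes to a white or black vertex — no back edge, so the graph is acyclic.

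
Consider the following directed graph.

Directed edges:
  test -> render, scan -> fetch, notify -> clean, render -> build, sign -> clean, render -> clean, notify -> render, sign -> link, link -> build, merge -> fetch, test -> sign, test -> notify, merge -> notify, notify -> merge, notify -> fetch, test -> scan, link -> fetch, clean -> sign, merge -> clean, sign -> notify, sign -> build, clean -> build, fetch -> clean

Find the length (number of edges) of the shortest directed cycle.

2

For each vertex v, BFS finds the shortest path from v back to v.
The shortest such closed walk is sign → clean → sign, length 2.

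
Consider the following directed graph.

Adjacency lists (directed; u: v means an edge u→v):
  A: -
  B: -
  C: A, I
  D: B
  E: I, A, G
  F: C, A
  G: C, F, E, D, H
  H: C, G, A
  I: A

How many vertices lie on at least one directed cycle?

3

A vertex is on a directed cycle iff it belongs to a strongly connected component of size ≥ 2 (or has a self-loop).
The vertices on cycles are {E, G, H} — 3 in total.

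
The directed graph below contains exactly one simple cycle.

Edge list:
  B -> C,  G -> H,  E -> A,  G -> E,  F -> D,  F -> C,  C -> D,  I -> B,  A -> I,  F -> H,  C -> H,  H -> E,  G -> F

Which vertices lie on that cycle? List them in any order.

DFS with gray/black marking from E:
E gray
  A gray
    I gray
      B gray
        C gray
          D gray
          D black
          H gray
            H→E: E is gray → back edge
Back edge closes the cycle E → A → I → B → C → H → E; its vertices are {A, B, C, E, H, I}.

A, B, C, E, H, I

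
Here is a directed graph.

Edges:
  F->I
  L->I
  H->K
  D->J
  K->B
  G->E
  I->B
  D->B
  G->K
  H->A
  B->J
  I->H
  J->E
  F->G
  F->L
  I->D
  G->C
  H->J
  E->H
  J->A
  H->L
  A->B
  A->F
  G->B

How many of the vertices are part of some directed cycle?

11

A vertex is on a directed cycle iff it belongs to a strongly connected component of size ≥ 2 (or has a self-loop).
The vertices on cycles are {A, B, D, E, F, G, H, I, J, K, L} — 11 in total.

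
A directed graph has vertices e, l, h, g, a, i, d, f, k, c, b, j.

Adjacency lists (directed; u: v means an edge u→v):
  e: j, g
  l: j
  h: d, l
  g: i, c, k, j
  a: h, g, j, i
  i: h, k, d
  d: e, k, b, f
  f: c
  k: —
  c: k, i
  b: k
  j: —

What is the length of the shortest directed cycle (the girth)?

4

For each vertex v, BFS finds the shortest path from v back to v.
The shortest such closed walk is i → d → e → g → i, length 4.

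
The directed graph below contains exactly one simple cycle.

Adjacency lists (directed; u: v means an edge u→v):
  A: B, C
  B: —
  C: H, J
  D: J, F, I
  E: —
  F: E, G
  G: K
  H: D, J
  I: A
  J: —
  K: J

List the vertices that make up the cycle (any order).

A, C, D, H, I

DFS with gray/black marking from D:
D gray
  J gray
  J black
  F gray
    E gray
    E black
    G gray
      K gray
        K→J: J black — skip
      K black
    G black
  F black
  I gray
    A gray
      B gray
      B black
      C gray
        H gray
          H→D: D is gray → back edge
Back edge closes the cycle D → I → A → C → H → D; its vertices are {A, C, D, H, I}.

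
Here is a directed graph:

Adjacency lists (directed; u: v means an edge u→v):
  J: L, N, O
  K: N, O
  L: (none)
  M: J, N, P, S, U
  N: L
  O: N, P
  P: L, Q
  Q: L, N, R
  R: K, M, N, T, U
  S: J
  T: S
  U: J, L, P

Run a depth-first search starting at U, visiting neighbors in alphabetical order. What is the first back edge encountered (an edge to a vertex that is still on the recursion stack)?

DFS from U (visiting neighbors in alphabetical order); mark gray on enter, black on exit:
U gray
  J gray
    L gray
    L black
    N gray
      N→L: L black — skip
    N black
    O gray
      O→N: N black — skip
      P gray
        P→L: L black — skip
        Q gray
          Q→L: L black — skip
          Q→N: N black — skip
          R gray
            K gray
              K→N: N black — skip
              K→O: O is gray → back edge
First back edge: K → O.

K->O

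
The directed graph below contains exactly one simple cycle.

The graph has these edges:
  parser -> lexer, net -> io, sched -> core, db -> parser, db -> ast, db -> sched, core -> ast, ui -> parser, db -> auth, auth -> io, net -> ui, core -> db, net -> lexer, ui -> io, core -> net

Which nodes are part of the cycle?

DFS with gray/black marking from db:
db gray
  sched gray
    core gray
      net gray
        io gray
        io black
        lexer gray
        lexer black
        ui gray
          parser gray
            parser→lexer: lexer black — skip
          parser black
          ui→io: io black — skip
        ui black
      net black
      ast gray
      ast black
      core→db: db is gray → back edge
Back edge closes the cycle db → sched → core → db; its vertices are {db, core, sched}.

db, core, sched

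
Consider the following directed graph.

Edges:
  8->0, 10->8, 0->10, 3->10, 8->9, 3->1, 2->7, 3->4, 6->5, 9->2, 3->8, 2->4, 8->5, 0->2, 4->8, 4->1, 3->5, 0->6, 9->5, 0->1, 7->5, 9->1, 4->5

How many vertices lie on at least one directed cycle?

A vertex is on a directed cycle iff it belongs to a strongly connected component of size ≥ 2 (or has a self-loop).
The vertices on cycles are {0, 2, 4, 8, 9, 10} — 6 in total.

6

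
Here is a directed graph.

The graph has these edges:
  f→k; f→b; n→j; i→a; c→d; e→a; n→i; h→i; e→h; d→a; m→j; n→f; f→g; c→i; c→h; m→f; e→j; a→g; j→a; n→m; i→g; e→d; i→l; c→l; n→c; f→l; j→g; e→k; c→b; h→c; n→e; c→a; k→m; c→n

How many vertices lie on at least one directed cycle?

7

A vertex is on a directed cycle iff it belongs to a strongly connected component of size ≥ 2 (or has a self-loop).
The vertices on cycles are {c, e, f, h, k, m, n} — 7 in total.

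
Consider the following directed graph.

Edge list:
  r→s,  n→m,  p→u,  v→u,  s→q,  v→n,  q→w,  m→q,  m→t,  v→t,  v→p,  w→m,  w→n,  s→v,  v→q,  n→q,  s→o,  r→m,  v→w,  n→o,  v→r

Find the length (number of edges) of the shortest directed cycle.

3

For each vertex v, BFS finds the shortest path from v back to v.
The shortest such closed walk is v → r → s → v, length 3.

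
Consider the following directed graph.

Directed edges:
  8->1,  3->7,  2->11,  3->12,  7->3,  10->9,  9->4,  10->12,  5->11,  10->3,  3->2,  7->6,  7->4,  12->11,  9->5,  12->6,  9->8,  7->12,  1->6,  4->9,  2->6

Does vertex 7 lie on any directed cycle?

Yes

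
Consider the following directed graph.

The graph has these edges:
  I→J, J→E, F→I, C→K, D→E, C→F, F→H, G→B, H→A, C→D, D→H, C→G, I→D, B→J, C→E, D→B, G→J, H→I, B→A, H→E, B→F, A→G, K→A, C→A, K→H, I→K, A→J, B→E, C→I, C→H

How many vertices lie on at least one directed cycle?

A vertex is on a directed cycle iff it belongs to a strongly connected component of size ≥ 2 (or has a self-loop).
The vertices on cycles are {A, B, D, F, G, H, I, K} — 8 in total.

8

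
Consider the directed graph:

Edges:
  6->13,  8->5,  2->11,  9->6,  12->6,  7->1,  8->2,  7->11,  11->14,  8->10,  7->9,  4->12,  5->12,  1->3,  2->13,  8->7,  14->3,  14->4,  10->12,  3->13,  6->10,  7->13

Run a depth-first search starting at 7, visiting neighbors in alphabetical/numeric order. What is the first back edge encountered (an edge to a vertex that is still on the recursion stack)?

12→6

DFS from 7 (visiting neighbors in alphabetical/numeric order); mark gray on enter, black on exit:
7 gray
  1 gray
    3 gray
      13 gray
      13 black
    3 black
  1 black
  9 gray
    6 gray
      10 gray
        12 gray
          12→6: 6 is gray → back edge
First back edge: 12 → 6.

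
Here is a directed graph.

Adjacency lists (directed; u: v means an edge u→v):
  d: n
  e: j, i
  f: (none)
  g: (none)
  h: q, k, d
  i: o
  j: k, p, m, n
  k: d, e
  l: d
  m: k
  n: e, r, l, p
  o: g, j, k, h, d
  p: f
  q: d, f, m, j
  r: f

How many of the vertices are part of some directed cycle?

A vertex is on a directed cycle iff it belongs to a strongly connected component of size ≥ 2 (or has a self-loop).
The vertices on cycles are {d, e, h, i, j, k, l, m, n, o, q} — 11 in total.

11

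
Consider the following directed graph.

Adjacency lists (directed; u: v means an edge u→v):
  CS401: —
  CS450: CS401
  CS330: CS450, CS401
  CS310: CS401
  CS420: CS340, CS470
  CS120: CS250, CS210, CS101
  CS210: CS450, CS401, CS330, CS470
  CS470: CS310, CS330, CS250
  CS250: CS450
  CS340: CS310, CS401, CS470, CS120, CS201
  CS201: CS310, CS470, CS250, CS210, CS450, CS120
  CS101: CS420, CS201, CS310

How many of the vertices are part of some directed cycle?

A vertex is on a directed cycle iff it belongs to a strongly connected component of size ≥ 2 (or has a self-loop).
The vertices on cycles are {CS101, CS120, CS201, CS340, CS420} — 5 in total.

5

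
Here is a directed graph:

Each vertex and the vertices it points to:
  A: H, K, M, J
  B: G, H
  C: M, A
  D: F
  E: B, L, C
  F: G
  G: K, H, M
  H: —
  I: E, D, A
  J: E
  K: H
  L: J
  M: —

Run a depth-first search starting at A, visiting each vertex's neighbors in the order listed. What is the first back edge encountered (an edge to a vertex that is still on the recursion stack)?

DFS from A (visiting each vertex's neighbors in the order listed); mark gray on enter, black on exit:
A gray
  H gray
  H black
  K gray
    K→H: H black — skip
  K black
  M gray
  M black
  J gray
    E gray
      B gray
        G gray
          G→K: K black — skip
          G→H: H black — skip
          G→M: M black — skip
        G black
        B→H: H black — skip
      B black
      L gray
        L→J: J is gray → back edge
First back edge: L → J.

L->J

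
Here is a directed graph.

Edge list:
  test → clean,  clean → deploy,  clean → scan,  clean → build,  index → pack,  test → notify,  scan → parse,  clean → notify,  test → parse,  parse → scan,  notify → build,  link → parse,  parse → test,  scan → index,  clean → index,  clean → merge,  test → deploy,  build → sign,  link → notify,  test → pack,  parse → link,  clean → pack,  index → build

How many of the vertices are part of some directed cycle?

A vertex is on a directed cycle iff it belongs to a strongly connected component of size ≥ 2 (or has a self-loop).
The vertices on cycles are {link, scan, test, clean, parse} — 5 in total.

5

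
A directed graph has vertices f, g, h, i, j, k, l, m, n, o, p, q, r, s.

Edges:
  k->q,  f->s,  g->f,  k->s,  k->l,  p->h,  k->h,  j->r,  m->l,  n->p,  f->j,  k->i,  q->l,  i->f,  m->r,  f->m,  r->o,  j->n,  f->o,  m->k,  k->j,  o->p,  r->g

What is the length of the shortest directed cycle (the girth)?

4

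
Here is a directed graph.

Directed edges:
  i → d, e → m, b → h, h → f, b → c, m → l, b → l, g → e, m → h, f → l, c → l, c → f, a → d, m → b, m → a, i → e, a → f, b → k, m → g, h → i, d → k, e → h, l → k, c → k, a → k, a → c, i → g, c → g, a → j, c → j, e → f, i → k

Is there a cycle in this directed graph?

Yes

DFS with white/gray/black marking, starting from k:
k gray
k black
l gray
  l→k: k black — skip
l black
b gray
  h gray
    f gray
      f→l: l black — skip
    f black
    i gray
      i→k: k black — skip
      e gray
        e→f: f black — skip
        e→h: h is gray → back edge
Back edge found, so a cycle exists: h → i → e → h.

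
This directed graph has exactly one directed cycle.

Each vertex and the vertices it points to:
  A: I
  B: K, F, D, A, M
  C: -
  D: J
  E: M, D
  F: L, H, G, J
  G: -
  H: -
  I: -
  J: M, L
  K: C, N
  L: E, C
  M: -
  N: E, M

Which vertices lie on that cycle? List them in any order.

D, E, J, L

DFS with gray/black marking from L:
L gray
  E gray
    M gray
    M black
    D gray
      J gray
        J→M: M black — skip
        J→L: L is gray → back edge
Back edge closes the cycle L → E → D → J → L; its vertices are {D, E, J, L}.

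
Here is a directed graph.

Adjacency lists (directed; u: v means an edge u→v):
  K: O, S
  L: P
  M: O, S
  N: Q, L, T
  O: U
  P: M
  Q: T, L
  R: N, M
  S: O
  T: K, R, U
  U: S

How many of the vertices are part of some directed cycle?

A vertex is on a directed cycle iff it belongs to a strongly connected component of size ≥ 2 (or has a self-loop).
The vertices on cycles are {N, O, Q, R, S, T, U} — 7 in total.

7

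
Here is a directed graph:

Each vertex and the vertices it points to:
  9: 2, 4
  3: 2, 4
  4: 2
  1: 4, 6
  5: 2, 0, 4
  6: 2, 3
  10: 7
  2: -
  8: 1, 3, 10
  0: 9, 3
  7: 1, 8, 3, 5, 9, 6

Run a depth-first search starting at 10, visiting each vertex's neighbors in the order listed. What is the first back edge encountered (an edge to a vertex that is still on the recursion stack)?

8→10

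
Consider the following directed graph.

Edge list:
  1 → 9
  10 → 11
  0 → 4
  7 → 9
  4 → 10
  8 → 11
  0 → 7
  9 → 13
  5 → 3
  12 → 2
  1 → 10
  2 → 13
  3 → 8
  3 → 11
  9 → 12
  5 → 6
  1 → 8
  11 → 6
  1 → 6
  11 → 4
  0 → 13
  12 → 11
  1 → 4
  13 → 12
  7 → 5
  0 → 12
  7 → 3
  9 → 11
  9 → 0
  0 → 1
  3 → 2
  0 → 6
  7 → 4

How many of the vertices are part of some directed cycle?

A vertex is on a directed cycle iff it belongs to a strongly connected component of size ≥ 2 (or has a self-loop).
The vertices on cycles are {0, 1, 2, 4, 7, 9, 10, 11, 12, 13} — 10 in total.

10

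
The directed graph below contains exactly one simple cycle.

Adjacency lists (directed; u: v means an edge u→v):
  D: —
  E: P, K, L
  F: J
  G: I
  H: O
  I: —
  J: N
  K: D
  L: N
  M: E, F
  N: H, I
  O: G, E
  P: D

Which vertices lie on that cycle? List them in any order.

DFS with gray/black marking from N:
N gray
  H gray
    O gray
      G gray
        I gray
        I black
      G black
      E gray
        P gray
          D gray
          D black
        P black
        K gray
          K→D: D black — skip
        K black
        L gray
          L→N: N is gray → back edge
Back edge closes the cycle N → H → O → E → L → N; its vertices are {E, H, L, N, O}.

E, H, L, N, O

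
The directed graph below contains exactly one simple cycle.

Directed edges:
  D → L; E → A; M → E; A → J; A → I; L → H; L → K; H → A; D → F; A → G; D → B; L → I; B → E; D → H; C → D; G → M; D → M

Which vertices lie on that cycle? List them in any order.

A, E, G, M

DFS with gray/black marking from A:
A gray
  G gray
    M gray
      E gray
        E→A: A is gray → back edge
Back edge closes the cycle A → G → M → E → A; its vertices are {A, E, G, M}.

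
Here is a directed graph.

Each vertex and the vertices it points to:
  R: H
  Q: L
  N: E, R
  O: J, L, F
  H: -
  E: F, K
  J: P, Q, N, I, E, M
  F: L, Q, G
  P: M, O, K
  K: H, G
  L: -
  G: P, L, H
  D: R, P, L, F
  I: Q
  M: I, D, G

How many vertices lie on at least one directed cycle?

A vertex is on a directed cycle iff it belongs to a strongly connected component of size ≥ 2 (or has a self-loop).
The vertices on cycles are {D, E, F, G, J, K, M, N, O, P} — 10 in total.

10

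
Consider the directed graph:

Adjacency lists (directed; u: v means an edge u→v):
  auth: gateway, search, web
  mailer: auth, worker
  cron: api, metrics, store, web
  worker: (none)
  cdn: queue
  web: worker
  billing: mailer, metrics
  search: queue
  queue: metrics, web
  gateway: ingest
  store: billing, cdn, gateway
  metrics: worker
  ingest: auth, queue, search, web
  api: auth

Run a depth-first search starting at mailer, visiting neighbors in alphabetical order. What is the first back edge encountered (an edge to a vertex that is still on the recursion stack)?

ingest->auth

DFS from mailer (visiting neighbors in alphabetical order); mark gray on enter, black on exit:
mailer gray
  auth gray
    gateway gray
      ingest gray
        ingest→auth: auth is gray → back edge
First back edge: ingest → auth.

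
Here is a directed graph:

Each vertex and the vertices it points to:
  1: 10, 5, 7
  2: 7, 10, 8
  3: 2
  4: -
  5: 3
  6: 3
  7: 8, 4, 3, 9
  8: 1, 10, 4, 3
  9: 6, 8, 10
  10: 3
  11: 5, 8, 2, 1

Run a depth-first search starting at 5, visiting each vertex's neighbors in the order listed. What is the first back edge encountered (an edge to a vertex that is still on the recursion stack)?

10->3

DFS from 5 (visiting each vertex's neighbors in the order listed); mark gray on enter, black on exit:
5 gray
  3 gray
    2 gray
      7 gray
        8 gray
          1 gray
            10 gray
              10→3: 3 is gray → back edge
First back edge: 10 → 3.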